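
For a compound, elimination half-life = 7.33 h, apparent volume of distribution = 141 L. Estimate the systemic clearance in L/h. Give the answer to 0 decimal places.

13 L/h

k = ln2 / t½ = 0.693147 / 7.33 = 0.09456 h⁻¹
CL = k × Vd = 0.09456 × 141 = 13.33 L/h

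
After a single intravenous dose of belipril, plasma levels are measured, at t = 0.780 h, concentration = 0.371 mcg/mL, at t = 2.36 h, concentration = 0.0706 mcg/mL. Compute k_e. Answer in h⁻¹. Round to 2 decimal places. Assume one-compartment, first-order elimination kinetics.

1.05 h⁻¹

k = ln(C₁/C₂) / (t₂ − t₁) = ln(0.371/0.0706) / (2.36 − 0.780)
  = 1.659 / 1.580 = 1.050 h⁻¹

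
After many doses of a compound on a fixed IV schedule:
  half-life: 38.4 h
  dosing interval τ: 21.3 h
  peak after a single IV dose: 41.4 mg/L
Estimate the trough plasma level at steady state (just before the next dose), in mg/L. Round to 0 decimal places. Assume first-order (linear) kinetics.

k = ln2 / t½ = 0.693147 / 38.4 = 0.01805 h⁻¹
e^(−kτ) = e^(−0.01805 × 21.3) = 0.6808
Accumulation ratio R = 1 / (1 − e^(−kτ)) = 1 / (1 − 0.6808) = 3.133
Steady-state trough = C₀ × R × e^(−kτ) = 41.4 × 3.133 × 0.6808 = 88.30 mg/L

88 mg/L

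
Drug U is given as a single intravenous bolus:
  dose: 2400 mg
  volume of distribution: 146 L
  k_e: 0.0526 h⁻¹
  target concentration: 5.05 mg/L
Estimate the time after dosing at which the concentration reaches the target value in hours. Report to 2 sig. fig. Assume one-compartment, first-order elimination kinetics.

22 h

C₀ = Dose / Vd = 2400 / 146 = 16.44 mg/L
t = ln(C₀ / C) / k = ln(16.44 / 5.05) / 0.05260
  = ln(3.255) / 0.05260 = 1.180 / 0.05260 = 22.43 h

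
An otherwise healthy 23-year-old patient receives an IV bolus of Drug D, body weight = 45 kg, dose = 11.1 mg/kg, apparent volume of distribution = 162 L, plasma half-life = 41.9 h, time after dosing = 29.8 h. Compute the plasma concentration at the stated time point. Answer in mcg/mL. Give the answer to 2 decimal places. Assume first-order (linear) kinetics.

1.88 mcg/mL

Total dose = 11.1 × 45 = 499.5 mg
C₀ = Dose / Vd = 499.5 / 162 = 3.083 mg/L
k = ln2 / t½ = 0.693147 / 41.9 = 0.01654 h⁻¹
C = C₀ · e^(−k·t) = 3.083 × e^(−0.01654 × 29.8)
  = 3.083 × 0.6109 = 1.883 mg/L
(1.883 mg/L = 1.883 mcg/mL)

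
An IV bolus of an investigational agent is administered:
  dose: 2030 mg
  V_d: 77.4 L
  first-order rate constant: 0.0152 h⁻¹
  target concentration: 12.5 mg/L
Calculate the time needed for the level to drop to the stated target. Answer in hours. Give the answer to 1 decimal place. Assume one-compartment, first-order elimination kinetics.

48.8 h

C₀ = Dose / Vd = 2030 / 77.4 = 26.23 mg/L
t = ln(C₀ / C) / k = ln(26.23 / 12.5) / 0.01520
  = ln(2.098) / 0.01520 = 0.7410 / 0.01520 = 48.75 h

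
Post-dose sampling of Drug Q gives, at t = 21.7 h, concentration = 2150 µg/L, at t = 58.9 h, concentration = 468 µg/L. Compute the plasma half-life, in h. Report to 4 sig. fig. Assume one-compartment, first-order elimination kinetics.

k = ln(C₁/C₂) / (t₂ − t₁) = ln(2150/468) / (58.9 − 21.7)
  = 1.525 / 37.20 = 0.04099 h⁻¹
t½ = ln2 / k = 0.693147 / 0.04099 = 16.91 h

16.91 h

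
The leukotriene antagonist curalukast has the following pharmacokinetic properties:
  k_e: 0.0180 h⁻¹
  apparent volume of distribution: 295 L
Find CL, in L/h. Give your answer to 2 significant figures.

CL = k × Vd = 0.0180 × 295 = 5.310 L/h

5.3 L/h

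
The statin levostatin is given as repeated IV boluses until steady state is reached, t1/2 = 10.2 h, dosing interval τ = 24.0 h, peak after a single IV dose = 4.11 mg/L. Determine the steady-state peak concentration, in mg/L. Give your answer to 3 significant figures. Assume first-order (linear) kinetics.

5.11 mg/L

k = ln2 / t½ = 0.693147 / 10.2 = 0.06796 h⁻¹
e^(−kτ) = e^(−0.06796 × 24.0) = 0.1957
Accumulation ratio R = 1 / (1 − e^(−kτ)) = 1 / (1 − 0.1957) = 1.243
Steady-state peak = C₀ × R = 4.11 × 1.243 = 5.109 mg/L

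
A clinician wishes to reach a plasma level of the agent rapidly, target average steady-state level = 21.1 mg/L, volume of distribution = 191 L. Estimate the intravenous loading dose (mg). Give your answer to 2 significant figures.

4000 mg

LD = Css × Vd = 21.1 × 191 = 4030 mg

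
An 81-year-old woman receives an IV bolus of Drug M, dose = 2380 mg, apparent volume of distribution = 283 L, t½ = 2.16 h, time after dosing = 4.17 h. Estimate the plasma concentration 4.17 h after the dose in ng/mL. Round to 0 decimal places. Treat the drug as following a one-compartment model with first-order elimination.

2206 ng/mL

C₀ = Dose / Vd = 2380 / 283 = 8.410 mg/L
k = ln2 / t½ = 0.693147 / 2.16 = 0.3209 h⁻¹
C = C₀ · e^(−k·t) = 8.410 × e^(−0.3209 × 4.17)
  = 8.410 × 0.2623 = 2.206 mg/L
Convert: 2.206 mg/L × 1000 = 2206 ng/mL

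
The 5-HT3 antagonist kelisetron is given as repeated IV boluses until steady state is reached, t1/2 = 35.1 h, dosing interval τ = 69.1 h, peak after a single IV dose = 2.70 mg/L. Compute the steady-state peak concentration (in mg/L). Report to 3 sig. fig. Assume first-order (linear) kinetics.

3.63 mg/L

k = ln2 / t½ = 0.693147 / 35.1 = 0.01975 h⁻¹
e^(−kτ) = e^(−0.01975 × 69.1) = 0.2555
Accumulation ratio R = 1 / (1 − e^(−kτ)) = 1 / (1 − 0.2555) = 1.343
Steady-state peak = C₀ × R = 2.70 × 1.343 = 3.626 mg/L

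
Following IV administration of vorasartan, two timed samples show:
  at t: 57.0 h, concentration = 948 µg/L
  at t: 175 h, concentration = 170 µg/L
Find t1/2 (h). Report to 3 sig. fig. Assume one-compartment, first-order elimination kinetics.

47.6 h

k = ln(C₁/C₂) / (t₂ − t₁) = ln(948/170) / (175 − 57.0)
  = 1.719 / 118.0 = 0.01457 h⁻¹
t½ = ln2 / k = 0.693147 / 0.01457 = 47.57 h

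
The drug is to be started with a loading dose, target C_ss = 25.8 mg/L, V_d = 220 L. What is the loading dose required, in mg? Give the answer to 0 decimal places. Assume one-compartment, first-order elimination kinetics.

LD = Css × Vd = 25.8 × 220 = 5676 mg

5676 mg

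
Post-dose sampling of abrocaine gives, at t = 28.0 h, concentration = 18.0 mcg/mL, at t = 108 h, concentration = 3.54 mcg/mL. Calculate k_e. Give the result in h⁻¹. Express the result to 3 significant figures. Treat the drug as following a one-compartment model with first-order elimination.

0.0203 h⁻¹

k = ln(C₁/C₂) / (t₂ − t₁) = ln(18.0/3.54) / (108 − 28.0)
  = 1.626 / 80.00 = 0.02033 h⁻¹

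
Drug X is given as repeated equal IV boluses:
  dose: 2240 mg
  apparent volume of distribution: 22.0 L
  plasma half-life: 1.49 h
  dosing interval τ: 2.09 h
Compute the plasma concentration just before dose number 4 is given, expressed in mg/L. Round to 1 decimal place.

C₀ per dose = Dose / Vd = 2240 / 22.0 = 101.8 mg/L
k = ln2 / t½ = 0.693147 / 1.49 = 0.4652 h⁻¹
Fraction remaining after one interval: r = e^(−kτ) = e^(−0.4652 × 2.09) = 0.3782
Before dose 4, 3 doses have been given (aged 1τ, 2τ, 3τ).
C_trough = C₀ × (r + r² + … + r^3) = C₀ × r(1−r^3)/(1−r)
        = 101.8 × 0.3782 × (1 − 0.05410) / (1 − 0.3782) = 58.57 mg/L

58.6 mg/L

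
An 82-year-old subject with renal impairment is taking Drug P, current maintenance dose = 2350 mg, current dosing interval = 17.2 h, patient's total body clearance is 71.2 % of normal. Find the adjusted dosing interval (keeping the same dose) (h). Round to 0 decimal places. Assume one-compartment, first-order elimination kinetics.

To keep the same average steady-state level, dosing rate must scale with clearance.
CL ratio = 71.2 / 100 = 0.7120
New interval (same dose) = 17.2 / 0.7120 = 24.16 h

24 h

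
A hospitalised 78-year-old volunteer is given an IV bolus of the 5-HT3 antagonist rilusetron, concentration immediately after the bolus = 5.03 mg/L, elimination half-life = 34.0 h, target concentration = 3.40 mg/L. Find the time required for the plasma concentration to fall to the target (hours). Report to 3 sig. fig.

k = ln2 / t½ = 0.693147 / 34.0 = 0.02039 h⁻¹
t = ln(C₀ / C) / k = ln(5.030 / 3.40) / 0.02039
  = ln(1.479) / 0.02039 = 0.3914 / 0.02039 = 19.20 h

19.2 h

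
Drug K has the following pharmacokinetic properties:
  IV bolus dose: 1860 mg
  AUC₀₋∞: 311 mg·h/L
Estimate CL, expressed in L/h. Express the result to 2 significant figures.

6.0 L/h

CL = Dose / AUC = 1860 / 311 = 5.981 L/h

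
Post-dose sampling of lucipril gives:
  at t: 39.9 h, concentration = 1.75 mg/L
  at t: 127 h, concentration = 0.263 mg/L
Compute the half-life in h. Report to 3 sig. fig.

31.9 h

k = ln(C₁/C₂) / (t₂ − t₁) = ln(1.75/0.263) / (127 − 39.9)
  = 1.895 / 87.10 = 0.02176 h⁻¹
t½ = ln2 / k = 0.693147 / 0.02176 = 31.85 h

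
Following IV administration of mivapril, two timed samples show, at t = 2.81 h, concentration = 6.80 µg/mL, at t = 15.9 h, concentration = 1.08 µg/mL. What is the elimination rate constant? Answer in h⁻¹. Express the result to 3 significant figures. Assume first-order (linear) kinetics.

0.141 h⁻¹

k = ln(C₁/C₂) / (t₂ − t₁) = ln(6.80/1.08) / (15.9 − 2.81)
  = 1.840 / 13.09 = 0.1406 h⁻¹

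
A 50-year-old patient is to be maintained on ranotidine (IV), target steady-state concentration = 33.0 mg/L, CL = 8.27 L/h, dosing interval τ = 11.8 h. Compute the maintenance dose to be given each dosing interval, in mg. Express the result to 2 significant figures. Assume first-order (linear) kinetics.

At steady state, Dose/τ = Css × CL.
Dose = Css × CL × τ = 33.0 × 8.270 × 11.8 = 3220 mg

3200 mg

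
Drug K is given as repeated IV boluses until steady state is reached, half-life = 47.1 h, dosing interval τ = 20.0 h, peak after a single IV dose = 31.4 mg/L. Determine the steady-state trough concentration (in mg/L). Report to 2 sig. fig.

k = ln2 / t½ = 0.693147 / 47.1 = 0.01472 h⁻¹
e^(−kτ) = e^(−0.01472 × 20.0) = 0.7450
Accumulation ratio R = 1 / (1 − e^(−kτ)) = 1 / (1 − 0.7450) = 3.922
Steady-state trough = C₀ × R × e^(−kτ) = 31.4 × 3.922 × 0.7450 = 91.75 mg/L

92 mg/L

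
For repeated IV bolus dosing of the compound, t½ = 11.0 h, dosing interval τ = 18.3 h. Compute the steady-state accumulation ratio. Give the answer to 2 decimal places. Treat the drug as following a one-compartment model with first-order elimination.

k = ln2 / t½ = 0.693147 / 11.0 = 0.06301 h⁻¹
e^(−kτ) = e^(−0.06301 × 18.3) = 0.3157
Accumulation ratio R = 1 / (1 − e^(−kτ)) = 1 / (1 − 0.3157) = 1.461

1.46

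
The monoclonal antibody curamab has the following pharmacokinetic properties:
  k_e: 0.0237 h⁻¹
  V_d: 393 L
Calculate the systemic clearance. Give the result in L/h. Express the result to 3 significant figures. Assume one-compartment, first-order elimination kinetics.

9.31 L/h

CL = k × Vd = 0.0237 × 393 = 9.314 L/h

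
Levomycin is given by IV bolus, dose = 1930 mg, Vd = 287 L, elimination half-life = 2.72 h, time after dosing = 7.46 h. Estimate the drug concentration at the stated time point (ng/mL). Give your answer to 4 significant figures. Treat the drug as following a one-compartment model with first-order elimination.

C₀ = Dose / Vd = 1930 / 287 = 6.725 mg/L
k = ln2 / t½ = 0.693147 / 2.72 = 0.2548 h⁻¹
C = C₀ · e^(−k·t) = 6.725 × e^(−0.2548 × 7.46)
  = 6.725 × 0.1494 = 1.005 mg/L
Convert: 1.005 mg/L × 1000 = 1005 ng/mL

1005 ng/mL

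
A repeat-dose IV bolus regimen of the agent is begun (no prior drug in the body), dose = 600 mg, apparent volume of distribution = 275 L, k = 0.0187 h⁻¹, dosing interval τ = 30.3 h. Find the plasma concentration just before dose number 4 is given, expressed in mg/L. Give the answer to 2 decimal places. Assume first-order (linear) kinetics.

2.34 mg/L

C₀ per dose = Dose / Vd = 600 / 275 = 2.182 mg/L
Fraction remaining after one interval: r = e^(−kτ) = e^(−0.01870 × 30.3) = 0.5674
Before dose 4, 3 doses have been given (aged 1τ, 2τ, 3τ).
C_trough = C₀ × (r + r² + … + r^3) = C₀ × r(1−r^3)/(1−r)
        = 2.182 × 0.5674 × (1 − 0.1827) / (1 − 0.5674) = 2.339 mg/L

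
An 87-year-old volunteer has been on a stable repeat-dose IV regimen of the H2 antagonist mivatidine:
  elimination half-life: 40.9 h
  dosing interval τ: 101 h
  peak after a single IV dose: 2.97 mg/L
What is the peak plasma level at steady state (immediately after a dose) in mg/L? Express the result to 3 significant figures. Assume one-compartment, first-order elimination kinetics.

k = ln2 / t½ = 0.693147 / 40.9 = 0.01695 h⁻¹
e^(−kτ) = e^(−0.01695 × 101) = 0.1805
Accumulation ratio R = 1 / (1 − e^(−kτ)) = 1 / (1 − 0.1805) = 1.220
Steady-state peak = C₀ × R = 2.97 × 1.220 = 3.623 mg/L

3.62 mg/L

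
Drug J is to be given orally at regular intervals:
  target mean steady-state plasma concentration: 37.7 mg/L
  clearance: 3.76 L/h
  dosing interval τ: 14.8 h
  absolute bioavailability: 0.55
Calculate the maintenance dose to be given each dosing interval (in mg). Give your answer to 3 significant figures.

3810 mg

At steady state, F × (Dose/τ) = Css × CL.
Dose = Css × CL × τ / F = 37.7 × 3.760 × 14.8 / 0.55 = 3814 mg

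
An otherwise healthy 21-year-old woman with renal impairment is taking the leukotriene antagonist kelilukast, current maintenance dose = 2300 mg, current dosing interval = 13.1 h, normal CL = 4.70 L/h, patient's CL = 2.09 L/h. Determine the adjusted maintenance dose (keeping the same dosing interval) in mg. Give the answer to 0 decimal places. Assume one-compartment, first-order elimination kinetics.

1023 mg

To keep the same average steady-state level, dosing rate must scale with clearance.
CL ratio = 2.09 / 4.70 = 0.4447
New dose (same interval) = 2300 × 0.4447 = 1023 mg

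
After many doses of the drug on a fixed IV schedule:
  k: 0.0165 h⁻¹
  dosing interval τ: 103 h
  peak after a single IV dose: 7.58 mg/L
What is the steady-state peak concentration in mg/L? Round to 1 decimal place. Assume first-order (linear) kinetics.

9.3 mg/L

e^(−kτ) = e^(−0.01650 × 103) = 0.1828
Accumulation ratio R = 1 / (1 − e^(−kτ)) = 1 / (1 − 0.1828) = 1.224
Steady-state peak = C₀ × R = 7.58 × 1.224 = 9.278 mg/L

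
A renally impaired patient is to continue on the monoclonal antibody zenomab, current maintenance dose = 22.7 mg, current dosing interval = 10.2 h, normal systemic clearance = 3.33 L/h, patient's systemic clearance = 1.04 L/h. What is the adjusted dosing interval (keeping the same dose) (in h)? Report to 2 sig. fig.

33 h

To keep the same average steady-state level, dosing rate must scale with clearance.
CL ratio = 1.04 / 3.33 = 0.3123
New interval (same dose) = 10.2 / 0.3123 = 32.66 h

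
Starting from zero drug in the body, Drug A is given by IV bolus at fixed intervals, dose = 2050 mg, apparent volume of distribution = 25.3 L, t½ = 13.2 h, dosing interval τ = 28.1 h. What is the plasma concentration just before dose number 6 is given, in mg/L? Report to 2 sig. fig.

24 mg/L

C₀ per dose = Dose / Vd = 2050 / 25.3 = 81.03 mg/L
k = ln2 / t½ = 0.693147 / 13.2 = 0.05251 h⁻¹
Fraction remaining after one interval: r = e^(−kτ) = e^(−0.05251 × 28.1) = 0.2287
Before dose 6, 5 doses have been given (aged 1τ, 2τ, 3τ, 4τ, 5τ).
C_trough = C₀ × (r + r² + … + r^5) = C₀ × r(1−r^5)/(1−r)
        = 81.03 × 0.2287 × (1 − 0.0006256) / (1 − 0.2287) = 24.01 mg/L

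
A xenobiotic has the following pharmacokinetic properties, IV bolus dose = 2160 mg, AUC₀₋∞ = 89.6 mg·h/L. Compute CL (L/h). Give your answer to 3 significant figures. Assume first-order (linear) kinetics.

CL = Dose / AUC = 2160 / 89.6 = 24.11 L/h

24.1 L/h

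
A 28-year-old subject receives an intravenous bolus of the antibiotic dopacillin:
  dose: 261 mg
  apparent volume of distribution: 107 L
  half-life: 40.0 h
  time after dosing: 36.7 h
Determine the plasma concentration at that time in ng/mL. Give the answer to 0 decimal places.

1291 ng/mL

C₀ = Dose / Vd = 261.0 / 107 = 2.439 mg/L
k = ln2 / t½ = 0.693147 / 40.0 = 0.01733 h⁻¹
C = C₀ · e^(−k·t) = 2.439 × e^(−0.01733 × 36.7)
  = 2.439 × 0.5294 = 1.291 mg/L
Convert: 1.291 mg/L × 1000 = 1291 ng/mL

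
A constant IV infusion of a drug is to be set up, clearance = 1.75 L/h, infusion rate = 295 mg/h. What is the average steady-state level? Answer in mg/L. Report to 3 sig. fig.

169 mg/L

At steady state Css = R₀ / CL = 295 / 1.750 = 168.6 mg/L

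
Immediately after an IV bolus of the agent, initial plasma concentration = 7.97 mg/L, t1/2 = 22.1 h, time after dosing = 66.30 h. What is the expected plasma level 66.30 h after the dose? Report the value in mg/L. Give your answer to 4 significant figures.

k = ln2 / t½ = 0.693147 / 22.1 = 0.03136 h⁻¹
t / t½ = 66.30 / 22.1 = 3 half-lives
C = C₀ × (1/2)^3 = 7.970 × 0.1250 = 0.9963 mg/L

0.9963 mg/L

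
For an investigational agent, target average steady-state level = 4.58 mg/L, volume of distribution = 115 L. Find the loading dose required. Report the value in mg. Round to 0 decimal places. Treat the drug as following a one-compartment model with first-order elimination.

LD = Css × Vd = 4.58 × 115 = 526.7 mg

527 mg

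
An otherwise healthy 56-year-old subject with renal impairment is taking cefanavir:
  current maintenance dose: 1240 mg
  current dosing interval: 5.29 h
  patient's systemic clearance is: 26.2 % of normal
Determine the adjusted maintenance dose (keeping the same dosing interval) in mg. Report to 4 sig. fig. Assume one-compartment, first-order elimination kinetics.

To keep the same average steady-state level, dosing rate must scale with clearance.
CL ratio = 26.2 / 100 = 0.2620
New dose (same interval) = 1240 × 0.2620 = 324.9 mg

324.9 mg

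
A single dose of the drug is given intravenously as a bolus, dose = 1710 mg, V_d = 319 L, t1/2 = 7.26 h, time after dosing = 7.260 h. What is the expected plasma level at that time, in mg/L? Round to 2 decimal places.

C₀ = Dose / Vd = 1710 / 319 = 5.361 mg/L
k = ln2 / t½ = 0.693147 / 7.26 = 0.09547 h⁻¹
t / t½ = 7.260 / 7.26 = 1 half-lives
C = C₀ × (1/2)^1 = 5.361 × 0.5000 = 2.681 mg/L

2.68 mg/L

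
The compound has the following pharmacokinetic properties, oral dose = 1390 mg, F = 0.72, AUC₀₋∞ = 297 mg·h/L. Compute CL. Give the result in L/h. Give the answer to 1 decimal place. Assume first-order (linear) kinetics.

3.4 L/h

CL = F·Dose / AUC = 0.72 × 1390 / 297 = 3.370 L/h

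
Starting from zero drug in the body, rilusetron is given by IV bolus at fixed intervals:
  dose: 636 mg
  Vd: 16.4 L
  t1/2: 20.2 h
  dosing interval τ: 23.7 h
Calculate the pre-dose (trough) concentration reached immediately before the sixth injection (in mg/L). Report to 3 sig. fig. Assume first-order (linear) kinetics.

C₀ per dose = Dose / Vd = 636 / 16.4 = 38.78 mg/L
k = ln2 / t½ = 0.693147 / 20.2 = 0.03431 h⁻¹
Fraction remaining after one interval: r = e^(−kτ) = e^(−0.03431 × 23.7) = 0.4435
Before dose 6, 5 doses have been given (aged 1τ, 2τ, 3τ, 4τ, 5τ).
C_trough = C₀ × (r + r² + … + r^5) = C₀ × r(1−r^5)/(1−r)
        = 38.78 × 0.4435 × (1 − 0.01716) / (1 − 0.4435) = 30.38 mg/L

30.4 mg/L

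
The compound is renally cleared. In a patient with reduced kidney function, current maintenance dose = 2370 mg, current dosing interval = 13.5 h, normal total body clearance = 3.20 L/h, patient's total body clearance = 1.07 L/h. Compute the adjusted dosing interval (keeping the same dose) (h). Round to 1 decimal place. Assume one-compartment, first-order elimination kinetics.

40.4 h

To keep the same average steady-state level, dosing rate must scale with clearance.
CL ratio = 1.07 / 3.20 = 0.3344
New interval (same dose) = 13.5 / 0.3344 = 40.37 h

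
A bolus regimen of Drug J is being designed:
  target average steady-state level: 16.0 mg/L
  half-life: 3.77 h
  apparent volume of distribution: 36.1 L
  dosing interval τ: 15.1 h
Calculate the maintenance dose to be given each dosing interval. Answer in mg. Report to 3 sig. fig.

1600 mg

k = ln2 / t½ = 0.693147 / 3.77 = 0.1839 h⁻¹
CL = k × Vd = 0.1839 × 36.1 = 6.639 L/h
At steady state, Dose/τ = Css × CL.
Dose = Css × CL × τ = 16.0 × 6.639 × 15.1 = 1604 mg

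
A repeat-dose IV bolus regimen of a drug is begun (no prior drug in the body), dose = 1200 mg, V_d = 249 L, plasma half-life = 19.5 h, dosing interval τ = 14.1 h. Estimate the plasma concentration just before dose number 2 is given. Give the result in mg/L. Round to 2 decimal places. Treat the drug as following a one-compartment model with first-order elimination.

2.92 mg/L

C₀ per dose = Dose / Vd = 1200 / 249 = 4.819 mg/L
k = ln2 / t½ = 0.693147 / 19.5 = 0.03555 h⁻¹
Fraction remaining after one interval: r = e^(−kτ) = e^(−0.03555 × 14.1) = 0.6058
Before dose 2, 1 dose has been given (aged 1τ).
C_trough = C₀ × r = 4.819 × 0.6058 = 2.919 mg/L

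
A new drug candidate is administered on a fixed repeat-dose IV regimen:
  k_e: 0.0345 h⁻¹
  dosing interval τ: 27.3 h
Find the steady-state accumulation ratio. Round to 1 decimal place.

1.6

e^(−kτ) = e^(−0.03450 × 27.3) = 0.3899
Accumulation ratio R = 1 / (1 − e^(−kτ)) = 1 / (1 − 0.3899) = 1.639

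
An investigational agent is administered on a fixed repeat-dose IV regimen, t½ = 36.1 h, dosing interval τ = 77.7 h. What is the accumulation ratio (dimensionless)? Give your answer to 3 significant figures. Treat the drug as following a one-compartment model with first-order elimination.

1.29

k = ln2 / t½ = 0.693147 / 36.1 = 0.01920 h⁻¹
e^(−kτ) = e^(−0.01920 × 77.7) = 0.2250
Accumulation ratio R = 1 / (1 − e^(−kτ)) = 1 / (1 − 0.2250) = 1.290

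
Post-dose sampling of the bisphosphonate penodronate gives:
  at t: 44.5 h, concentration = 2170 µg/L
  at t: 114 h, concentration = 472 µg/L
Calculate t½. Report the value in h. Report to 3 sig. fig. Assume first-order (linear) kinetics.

k = ln(C₁/C₂) / (t₂ − t₁) = ln(2170/472) / (114 − 44.5)
  = 1.526 / 69.50 = 0.02196 h⁻¹
t½ = ln2 / k = 0.693147 / 0.02196 = 31.56 h

31.6 h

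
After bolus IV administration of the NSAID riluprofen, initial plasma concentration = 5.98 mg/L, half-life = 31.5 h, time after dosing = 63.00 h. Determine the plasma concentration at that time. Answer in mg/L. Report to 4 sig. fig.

k = ln2 / t½ = 0.693147 / 31.5 = 0.02200 h⁻¹
t / t½ = 63.00 / 31.5 = 2 half-lives
C = C₀ × (1/2)^2 = 5.980 × 0.2500 = 1.495 mg/L

1.495 mg/L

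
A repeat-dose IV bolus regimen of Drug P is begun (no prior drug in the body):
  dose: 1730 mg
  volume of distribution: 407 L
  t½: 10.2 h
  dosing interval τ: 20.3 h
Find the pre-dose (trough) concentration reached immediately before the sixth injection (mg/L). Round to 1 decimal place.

C₀ per dose = Dose / Vd = 1730 / 407 = 4.251 mg/L
k = ln2 / t½ = 0.693147 / 10.2 = 0.06796 h⁻¹
Fraction remaining after one interval: r = e^(−kτ) = e^(−0.06796 × 20.3) = 0.2517
Before dose 6, 5 doses have been given (aged 1τ, 2τ, 3τ, 4τ, 5τ).
C_trough = C₀ × (r + r² + … + r^5) = C₀ × r(1−r^5)/(1−r)
        = 4.251 × 0.2517 × (1 − 0.001010) / (1 − 0.2517) = 1.428 mg/L

1.4 mg/L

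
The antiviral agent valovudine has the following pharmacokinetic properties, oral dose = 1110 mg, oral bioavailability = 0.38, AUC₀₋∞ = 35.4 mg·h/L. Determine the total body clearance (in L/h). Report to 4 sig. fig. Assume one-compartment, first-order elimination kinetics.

11.92 L/h

CL = F·Dose / AUC = 0.38 × 1110 / 35.4 = 11.92 L/h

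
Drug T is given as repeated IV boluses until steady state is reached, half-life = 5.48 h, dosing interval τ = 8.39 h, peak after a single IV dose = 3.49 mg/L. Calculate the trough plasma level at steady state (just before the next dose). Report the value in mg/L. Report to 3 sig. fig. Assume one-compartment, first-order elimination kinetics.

1.85 mg/L

k = ln2 / t½ = 0.693147 / 5.48 = 0.1265 h⁻¹
e^(−kτ) = e^(−0.1265 × 8.39) = 0.3460
Accumulation ratio R = 1 / (1 − e^(−kτ)) = 1 / (1 − 0.3460) = 1.529
Steady-state trough = C₀ × R × e^(−kτ) = 3.49 × 1.529 × 0.3460 = 1.846 mg/L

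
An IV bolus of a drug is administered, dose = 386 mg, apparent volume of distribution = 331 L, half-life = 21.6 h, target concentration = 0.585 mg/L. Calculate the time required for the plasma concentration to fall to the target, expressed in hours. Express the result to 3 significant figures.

21.5 h

C₀ = Dose / Vd = 386.0 / 331 = 1.166 mg/L
k = ln2 / t½ = 0.693147 / 21.6 = 0.03209 h⁻¹
t = ln(C₀ / C) / k = ln(1.166 / 0.585) / 0.03209
  = ln(1.993) / 0.03209 = 0.6896 / 0.03209 = 21.49 h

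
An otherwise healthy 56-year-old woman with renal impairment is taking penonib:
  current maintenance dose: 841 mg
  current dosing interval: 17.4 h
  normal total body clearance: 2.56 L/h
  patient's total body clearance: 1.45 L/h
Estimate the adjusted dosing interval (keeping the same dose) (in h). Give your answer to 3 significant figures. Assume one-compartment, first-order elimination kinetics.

To keep the same average steady-state level, dosing rate must scale with clearance.
CL ratio = 1.45 / 2.56 = 0.5664
New interval (same dose) = 17.4 / 0.5664 = 30.72 h

30.7 h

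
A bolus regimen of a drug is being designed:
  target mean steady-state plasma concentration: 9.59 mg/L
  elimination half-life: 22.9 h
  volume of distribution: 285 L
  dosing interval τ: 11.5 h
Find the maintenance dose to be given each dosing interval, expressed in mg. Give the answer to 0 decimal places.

k = ln2 / t½ = 0.693147 / 22.9 = 0.03027 h⁻¹
CL = k × Vd = 0.03027 × 285 = 8.627 L/h
At steady state, Dose/τ = Css × CL.
Dose = Css × CL × τ = 9.59 × 8.627 × 11.5 = 951.4 mg

951 mg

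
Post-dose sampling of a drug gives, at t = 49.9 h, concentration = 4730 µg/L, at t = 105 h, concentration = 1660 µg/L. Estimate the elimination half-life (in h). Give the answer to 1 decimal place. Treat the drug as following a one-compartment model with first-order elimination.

36.5 h

k = ln(C₁/C₂) / (t₂ − t₁) = ln(4730/1660) / (105 − 49.9)
  = 1.047 / 55.10 = 0.01900 h⁻¹
t½ = ln2 / k = 0.693147 / 0.01900 = 36.48 h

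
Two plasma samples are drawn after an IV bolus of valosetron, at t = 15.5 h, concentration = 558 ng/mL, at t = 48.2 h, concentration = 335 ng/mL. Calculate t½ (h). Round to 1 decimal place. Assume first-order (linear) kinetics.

44.4 h

k = ln(C₁/C₂) / (t₂ − t₁) = ln(558/335) / (48.2 − 15.5)
  = 0.5102 / 32.70 = 0.01560 h⁻¹
t½ = ln2 / k = 0.693147 / 0.01560 = 44.43 h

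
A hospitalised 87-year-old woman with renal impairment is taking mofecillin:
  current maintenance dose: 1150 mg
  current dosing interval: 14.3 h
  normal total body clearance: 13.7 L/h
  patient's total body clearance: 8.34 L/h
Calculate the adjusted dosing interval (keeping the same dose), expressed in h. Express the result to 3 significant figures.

23.5 h

To keep the same average steady-state level, dosing rate must scale with clearance.
CL ratio = 8.34 / 13.7 = 0.6088
New interval (same dose) = 14.3 / 0.6088 = 23.49 h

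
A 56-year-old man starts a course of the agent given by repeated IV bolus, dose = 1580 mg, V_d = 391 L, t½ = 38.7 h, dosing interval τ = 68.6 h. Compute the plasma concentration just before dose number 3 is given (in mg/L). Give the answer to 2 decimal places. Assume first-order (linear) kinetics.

C₀ per dose = Dose / Vd = 1580 / 391 = 4.041 mg/L
k = ln2 / t½ = 0.693147 / 38.7 = 0.01791 h⁻¹
Fraction remaining after one interval: r = e^(−kτ) = e^(−0.01791 × 68.6) = 0.2927
Before dose 3, 2 doses have been given (aged 1τ, 2τ).
C_trough = C₀ × (r + r²) = 4.041 × (0.2927 + 0.08567) = 1.529 mg/L

1.53 mg/L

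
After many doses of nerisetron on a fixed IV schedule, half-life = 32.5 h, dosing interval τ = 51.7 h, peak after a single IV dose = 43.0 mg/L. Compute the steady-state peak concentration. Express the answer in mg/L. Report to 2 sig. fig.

64 mg/L

k = ln2 / t½ = 0.693147 / 32.5 = 0.02133 h⁻¹
e^(−kτ) = e^(−0.02133 × 51.7) = 0.3320
Accumulation ratio R = 1 / (1 − e^(−kτ)) = 1 / (1 − 0.3320) = 1.497
Steady-state peak = C₀ × R = 43.0 × 1.497 = 64.37 mg/L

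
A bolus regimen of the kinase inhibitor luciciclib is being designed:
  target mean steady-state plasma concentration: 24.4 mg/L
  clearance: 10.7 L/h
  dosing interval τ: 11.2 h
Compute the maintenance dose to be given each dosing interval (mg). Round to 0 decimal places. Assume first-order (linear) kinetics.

2924 mg

At steady state, Dose/τ = Css × CL.
Dose = Css × CL × τ = 24.4 × 10.70 × 11.2 = 2924 mg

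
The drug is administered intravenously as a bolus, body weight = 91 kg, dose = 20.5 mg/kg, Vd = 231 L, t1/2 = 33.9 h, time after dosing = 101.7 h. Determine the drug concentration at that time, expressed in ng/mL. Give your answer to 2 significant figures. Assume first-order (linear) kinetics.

Total dose = 20.5 × 91 = 1866 mg
C₀ = Dose / Vd = 1866 / 231 = 8.078 mg/L
k = ln2 / t½ = 0.693147 / 33.9 = 0.02045 h⁻¹
t / t½ = 101.7 / 33.9 = 3 half-lives
C = C₀ × (1/2)^3 = 8.078 × 0.1250 = 1.010 mg/L
Convert: 1.010 mg/L × 1000 = 1010 ng/mL

1000 ng/mL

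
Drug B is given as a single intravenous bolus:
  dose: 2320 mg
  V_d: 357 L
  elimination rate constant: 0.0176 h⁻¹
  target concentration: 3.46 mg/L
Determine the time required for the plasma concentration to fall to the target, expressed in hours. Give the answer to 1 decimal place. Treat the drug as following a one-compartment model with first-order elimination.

35.8 h

C₀ = Dose / Vd = 2320 / 357 = 6.499 mg/L
t = ln(C₀ / C) / k = ln(6.499 / 3.46) / 0.01760
  = ln(1.878) / 0.01760 = 0.6302 / 0.01760 = 35.81 h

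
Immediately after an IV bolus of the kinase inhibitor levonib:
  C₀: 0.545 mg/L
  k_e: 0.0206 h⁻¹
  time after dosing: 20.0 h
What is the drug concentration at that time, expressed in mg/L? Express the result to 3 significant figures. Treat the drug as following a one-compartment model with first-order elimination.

0.361 mg/L

C = C₀ · e^(−k·t) = 0.5450 × e^(−0.02060 × 20.0)
  = 0.5450 × 0.6623 = 0.3610 mg/L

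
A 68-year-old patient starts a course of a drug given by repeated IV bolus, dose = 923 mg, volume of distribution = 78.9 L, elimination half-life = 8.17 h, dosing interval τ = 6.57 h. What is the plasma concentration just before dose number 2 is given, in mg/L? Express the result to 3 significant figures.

6.70 mg/L

C₀ per dose = Dose / Vd = 923 / 78.9 = 11.70 mg/L
k = ln2 / t½ = 0.693147 / 8.17 = 0.08484 h⁻¹
Fraction remaining after one interval: r = e^(−kτ) = e^(−0.08484 × 6.57) = 0.5727
Before dose 2, 1 dose has been given (aged 1τ).
C_trough = C₀ × r = 11.70 × 0.5727 = 6.701 mg/L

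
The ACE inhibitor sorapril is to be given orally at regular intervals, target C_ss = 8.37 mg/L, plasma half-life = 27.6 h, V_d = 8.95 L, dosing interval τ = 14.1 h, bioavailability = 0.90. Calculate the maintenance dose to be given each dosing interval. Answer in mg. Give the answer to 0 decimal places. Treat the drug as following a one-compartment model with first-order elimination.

29 mg

k = ln2 / t½ = 0.693147 / 27.6 = 0.02511 h⁻¹
CL = k × Vd = 0.02511 × 8.95 = 0.2247 L/h
At steady state, F × (Dose/τ) = Css × CL.
Dose = Css × CL × τ / F = 8.37 × 0.2247 × 14.1 / 0.90 = 29.46 mg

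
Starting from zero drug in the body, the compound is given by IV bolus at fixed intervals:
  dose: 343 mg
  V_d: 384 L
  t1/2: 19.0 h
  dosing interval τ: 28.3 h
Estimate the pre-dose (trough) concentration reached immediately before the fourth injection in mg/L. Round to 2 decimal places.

C₀ per dose = Dose / Vd = 343 / 384 = 0.8932 mg/L
k = ln2 / t½ = 0.693147 / 19.0 = 0.03648 h⁻¹
Fraction remaining after one interval: r = e^(−kτ) = e^(−0.03648 × 28.3) = 0.3562
Before dose 4, 3 doses have been given (aged 1τ, 2τ, 3τ).
C_trough = C₀ × (r + r² + … + r^3) = C₀ × r(1−r^3)/(1−r)
        = 0.8932 × 0.3562 × (1 − 0.04519) / (1 − 0.3562) = 0.4719 mg/L

0.47 mg/L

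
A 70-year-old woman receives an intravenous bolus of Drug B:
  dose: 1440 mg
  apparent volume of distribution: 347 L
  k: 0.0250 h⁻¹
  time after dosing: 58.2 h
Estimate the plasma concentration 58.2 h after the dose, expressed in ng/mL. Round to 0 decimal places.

C₀ = Dose / Vd = 1440 / 347 = 4.150 mg/L
C = C₀ · e^(−k·t) = 4.150 × e^(−0.02500 × 58.2)
  = 4.150 × 0.2334 = 0.9686 mg/L
Convert: 0.9686 mg/L × 1000 = 968.6 ng/mL

969 ng/mL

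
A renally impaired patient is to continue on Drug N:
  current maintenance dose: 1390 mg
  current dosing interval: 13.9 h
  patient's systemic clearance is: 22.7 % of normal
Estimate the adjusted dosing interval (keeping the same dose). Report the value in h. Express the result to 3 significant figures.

61.2 h

To keep the same average steady-state level, dosing rate must scale with clearance.
CL ratio = 22.7 / 100 = 0.2270
New interval (same dose) = 13.9 / 0.2270 = 61.23 h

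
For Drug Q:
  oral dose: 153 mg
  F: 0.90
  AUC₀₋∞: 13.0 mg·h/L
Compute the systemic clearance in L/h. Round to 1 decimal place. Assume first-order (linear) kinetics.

CL = F·Dose / AUC = 0.90 × 153 / 13.0 = 10.59 L/h

10.6 L/h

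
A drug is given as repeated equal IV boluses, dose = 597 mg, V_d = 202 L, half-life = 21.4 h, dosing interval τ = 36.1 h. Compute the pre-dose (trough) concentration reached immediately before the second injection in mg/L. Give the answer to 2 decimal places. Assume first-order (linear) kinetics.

0.92 mg/L

C₀ per dose = Dose / Vd = 597 / 202 = 2.955 mg/L
k = ln2 / t½ = 0.693147 / 21.4 = 0.03239 h⁻¹
Fraction remaining after one interval: r = e^(−kτ) = e^(−0.03239 × 36.1) = 0.3106
Before dose 2, 1 dose has been given (aged 1τ).
C_trough = C₀ × r = 2.955 × 0.3106 = 0.9178 mg/L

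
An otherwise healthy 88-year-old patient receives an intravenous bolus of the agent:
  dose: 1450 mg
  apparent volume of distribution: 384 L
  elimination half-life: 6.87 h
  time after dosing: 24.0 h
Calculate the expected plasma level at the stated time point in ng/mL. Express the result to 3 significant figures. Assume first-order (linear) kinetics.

335 ng/mL

C₀ = Dose / Vd = 1450 / 384 = 3.776 mg/L
k = ln2 / t½ = 0.693147 / 6.87 = 0.1009 h⁻¹
C = C₀ · e^(−k·t) = 3.776 × e^(−0.1009 × 24.0)
  = 3.776 × 0.08878 = 0.3352 mg/L
Convert: 0.3352 mg/L × 1000 = 335.2 ng/mL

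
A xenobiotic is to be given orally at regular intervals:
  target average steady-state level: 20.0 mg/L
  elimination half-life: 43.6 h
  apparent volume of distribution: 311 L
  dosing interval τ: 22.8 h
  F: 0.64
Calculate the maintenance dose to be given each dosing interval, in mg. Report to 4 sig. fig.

3523 mg

k = ln2 / t½ = 0.693147 / 43.6 = 0.01590 h⁻¹
CL = k × Vd = 0.01590 × 311 = 4.945 L/h
At steady state, F × (Dose/τ) = Css × CL.
Dose = Css × CL × τ / F = 20.0 × 4.945 × 22.8 / 0.64 = 3523 mg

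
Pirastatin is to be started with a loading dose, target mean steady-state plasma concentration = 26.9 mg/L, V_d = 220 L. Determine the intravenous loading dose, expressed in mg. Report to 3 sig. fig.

5920 mg

LD = Css × Vd = 26.9 × 220 = 5918 mg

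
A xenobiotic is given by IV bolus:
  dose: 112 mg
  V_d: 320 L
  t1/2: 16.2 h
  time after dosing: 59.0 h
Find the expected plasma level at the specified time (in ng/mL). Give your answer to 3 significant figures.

C₀ = Dose / Vd = 112.0 / 320 = 0.3500 mg/L
k = ln2 / t½ = 0.693147 / 16.2 = 0.04279 h⁻¹
C = C₀ · e^(−k·t) = 0.3500 × e^(−0.04279 × 59.0)
  = 0.3500 × 0.08009 = 0.02803 mg/L
Convert: 0.02803 mg/L × 1000 = 28.03 ng/mL

28.0 ng/mL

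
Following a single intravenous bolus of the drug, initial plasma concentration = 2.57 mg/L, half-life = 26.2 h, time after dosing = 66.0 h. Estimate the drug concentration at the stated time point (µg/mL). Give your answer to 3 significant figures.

k = ln2 / t½ = 0.693147 / 26.2 = 0.02646 h⁻¹
C = C₀ · e^(−k·t) = 2.570 × e^(−0.02646 × 66.0)
  = 2.570 × 0.1744 = 0.4482 mg/L
(0.4482 mg/L = 0.4482 µg/mL)

0.448 µg/mL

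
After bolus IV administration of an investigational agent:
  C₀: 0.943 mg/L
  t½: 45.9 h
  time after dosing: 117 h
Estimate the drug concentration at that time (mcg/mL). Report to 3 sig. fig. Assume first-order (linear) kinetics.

0.161 mcg/mL

k = ln2 / t½ = 0.693147 / 45.9 = 0.01510 h⁻¹
C = C₀ · e^(−k·t) = 0.9430 × e^(−0.01510 × 117)
  = 0.9430 × 0.1709 = 0.1612 mg/L
(0.1612 mg/L = 0.1612 mcg/mL)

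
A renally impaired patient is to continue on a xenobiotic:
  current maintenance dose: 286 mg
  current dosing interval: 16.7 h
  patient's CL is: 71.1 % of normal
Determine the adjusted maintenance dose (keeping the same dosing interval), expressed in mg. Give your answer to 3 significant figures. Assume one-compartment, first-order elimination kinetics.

203 mg

To keep the same average steady-state level, dosing rate must scale with clearance.
CL ratio = 71.1 / 100 = 0.7110
New dose (same interval) = 286 × 0.7110 = 203.3 mg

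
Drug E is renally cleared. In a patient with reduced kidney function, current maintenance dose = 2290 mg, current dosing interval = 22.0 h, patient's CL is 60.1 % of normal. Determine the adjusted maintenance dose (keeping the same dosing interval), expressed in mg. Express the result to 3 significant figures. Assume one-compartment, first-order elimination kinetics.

To keep the same average steady-state level, dosing rate must scale with clearance.
CL ratio = 60.1 / 100 = 0.6010
New dose (same interval) = 2290 × 0.6010 = 1376 mg

1380 mg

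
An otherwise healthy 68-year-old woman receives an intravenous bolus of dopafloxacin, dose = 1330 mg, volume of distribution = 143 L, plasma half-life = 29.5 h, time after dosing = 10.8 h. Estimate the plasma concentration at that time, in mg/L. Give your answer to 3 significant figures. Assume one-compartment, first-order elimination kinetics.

C₀ = Dose / Vd = 1330 / 143 = 9.301 mg/L
k = ln2 / t½ = 0.693147 / 29.5 = 0.02350 h⁻¹
C = C₀ · e^(−k·t) = 9.301 × e^(−0.02350 × 10.8)
  = 9.301 × 0.7758 = 7.216 mg/L

7.22 mg/L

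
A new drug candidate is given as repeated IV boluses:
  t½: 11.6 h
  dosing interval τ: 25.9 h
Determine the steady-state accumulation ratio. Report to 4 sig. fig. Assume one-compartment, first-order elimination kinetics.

1.270

k = ln2 / t½ = 0.693147 / 11.6 = 0.05975 h⁻¹
e^(−kτ) = e^(−0.05975 × 25.9) = 0.2128
Accumulation ratio R = 1 / (1 − e^(−kτ)) = 1 / (1 − 0.2128) = 1.270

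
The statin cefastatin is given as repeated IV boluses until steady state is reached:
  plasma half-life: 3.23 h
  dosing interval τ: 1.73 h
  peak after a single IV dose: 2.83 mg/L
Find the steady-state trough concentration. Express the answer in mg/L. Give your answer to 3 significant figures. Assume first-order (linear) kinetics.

k = ln2 / t½ = 0.693147 / 3.23 = 0.2146 h⁻¹
e^(−kτ) = e^(−0.2146 × 1.73) = 0.6899
Accumulation ratio R = 1 / (1 − e^(−kτ)) = 1 / (1 − 0.6899) = 3.225
Steady-state trough = C₀ × R × e^(−kτ) = 2.83 × 3.225 × 0.6899 = 6.297 mg/L

6.30 mg/L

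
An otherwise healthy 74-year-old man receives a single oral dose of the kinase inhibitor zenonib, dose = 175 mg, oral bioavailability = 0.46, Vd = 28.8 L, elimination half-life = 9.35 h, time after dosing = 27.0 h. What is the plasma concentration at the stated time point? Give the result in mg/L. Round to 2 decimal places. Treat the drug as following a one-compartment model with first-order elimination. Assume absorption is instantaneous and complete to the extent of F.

Amount reaching circulation = F × Dose = 0.46 × 175.0 = 80.50 mg
C₀ = F·Dose / Vd = 80.50 / 28.8 = 2.795 mg/L
k = ln2 / t½ = 0.693147 / 9.35 = 0.07413 h⁻¹
C = C₀ · e^(−k·t) = 2.795 × e^(−0.07413 × 27.0)
  = 2.795 × 0.1351 = 0.3776 mg/L

0.38 mg/L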